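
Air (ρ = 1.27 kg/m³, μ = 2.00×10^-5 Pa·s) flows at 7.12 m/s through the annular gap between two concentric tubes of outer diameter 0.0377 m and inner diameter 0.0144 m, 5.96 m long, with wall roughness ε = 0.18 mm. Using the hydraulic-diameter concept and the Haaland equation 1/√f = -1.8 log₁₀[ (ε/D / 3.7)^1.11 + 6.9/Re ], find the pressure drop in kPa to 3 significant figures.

Hydraulic diameter D_h = 4A/P = D_o - D_i = 0.0377 - 0.0144 = 0.0233 m.
Re = ρVD_h/μ = 1.27·7.12·0.0233/2e-05 = 1.053e+04.
ε/D_h = 0.00018/0.0233 = 0.00773; Haaland gives 1/√f = -1.8 log₁₀[0.00106+0.000655] = 4.979, so f = 0.04034.
ΔP = f(L/D_h)(ρV²/2) = 0.04034·5.96/0.0233·32.19 = 332.2 Pa.
ΔP = 0.332 kPa.

ΔP ≈ 0.332 kPa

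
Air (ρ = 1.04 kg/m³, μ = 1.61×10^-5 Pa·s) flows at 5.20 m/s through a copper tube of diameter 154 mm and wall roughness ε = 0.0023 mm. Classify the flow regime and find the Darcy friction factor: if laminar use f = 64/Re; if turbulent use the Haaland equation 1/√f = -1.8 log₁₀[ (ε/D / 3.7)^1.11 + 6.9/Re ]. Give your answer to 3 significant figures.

f ≈ 0.0206

Re = ρVD/μ = 1.04·5.2·0.154/1.61e-05 = 5.173e+04.
Re > 4000 → turbulent. ε/D = 2.3e-06/0.154 = 1.49e-05; Haaland: 1/√f = -1.8 log₁₀[1.03e-06 + 0.000133] = 6.969, so f = 0.02059.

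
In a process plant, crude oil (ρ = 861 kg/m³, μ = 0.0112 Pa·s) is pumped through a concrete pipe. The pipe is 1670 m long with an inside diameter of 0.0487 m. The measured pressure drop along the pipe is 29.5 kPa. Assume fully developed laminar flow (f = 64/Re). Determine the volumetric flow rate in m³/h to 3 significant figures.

Q ≈ 0.784 m³/h

For laminar flow, f = 64/Re with Re = ρVD/μ, so Darcy-Weisbach reduces to ΔP = 32μLV/D². Solving for V: V = ΔP·D²/(32μL) = 2.95e+04·(0.0487)²/(32·0.0112·1670) = 0.1169 m/s.
Check: Re = ρVD/μ = 861·0.1169·0.0487/0.0112 = 437.6 < 2300, so the laminar assumption holds.
Q = V·A = 0.1169·(π/4·0.0487²) = 0.0002177 m³/s = 0.784 m³/h.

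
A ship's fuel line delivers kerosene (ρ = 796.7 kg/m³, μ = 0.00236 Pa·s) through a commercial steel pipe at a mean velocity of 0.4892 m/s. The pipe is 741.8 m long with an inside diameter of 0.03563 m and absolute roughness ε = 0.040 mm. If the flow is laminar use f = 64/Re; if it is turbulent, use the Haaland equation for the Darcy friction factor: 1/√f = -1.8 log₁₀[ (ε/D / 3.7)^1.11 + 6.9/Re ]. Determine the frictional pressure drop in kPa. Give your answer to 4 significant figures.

Reynolds number Re = ρVD/μ = 796.7 · 0.4892 · 0.03563 / 0.00236 = 5884.
Re > 4000 → turbulent. Relative roughness ε/D = 4e-05/0.03563 = 0.00112. Haaland: 1/√f = -1.8 log₁₀[(0.00112/3.7)^1.11 + 6.9/5884] = -1.8 log₁₀[0.000124 + 0.00117] = 5.197, so f = 0.03703.
Darcy-Weisbach: ΔP = f(L/D)(ρV²/2) = 0.03703·(741.8/0.03563)·(796.7·0.4892²/2) = 0.03703·2.082e+04·95.33 = 7.35e+04 Pa.
ΔP = 7.35e+04 Pa = 73.50 kPa.

ΔP ≈ 73.50 kPa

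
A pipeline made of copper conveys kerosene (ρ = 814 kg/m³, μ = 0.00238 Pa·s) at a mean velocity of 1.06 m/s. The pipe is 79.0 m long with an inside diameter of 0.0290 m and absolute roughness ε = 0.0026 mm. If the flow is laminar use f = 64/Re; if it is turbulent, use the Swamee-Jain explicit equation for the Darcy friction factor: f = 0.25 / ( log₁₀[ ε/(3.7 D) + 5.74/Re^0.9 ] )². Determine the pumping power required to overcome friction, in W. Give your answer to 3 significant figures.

P ≈ 26.8 W

Reynolds number Re = ρVD/μ = 814 · 1.06 · 0.029 / 0.00238 = 1.051e+04.
Re > 4000 → turbulent. Relative roughness ε/D = 2.6e-06/0.029 = 8.97e-05. Swamee-Jain: f = 0.25/(log₁₀[8.97e-05/3.7 + 5.74/1.051e+04^0.9])² = 0.25/(log₁₀[2.42e-05 + 0.00138])² = 0.25/(-2.853)² = 0.03071.
Darcy-Weisbach: ΔP = f(L/D)(ρV²/2) = 0.03071·(79/0.029)·(814·1.06²/2) = 0.03071·2724·457.3 = 3.826e+04 Pa.
Q = V·A = 1.06·0.0006605 = 0.0007002 m³/s.
Pumping power P = QΔP = 0.0007002·3.826e+04 = 26.79 W = 26.8 W.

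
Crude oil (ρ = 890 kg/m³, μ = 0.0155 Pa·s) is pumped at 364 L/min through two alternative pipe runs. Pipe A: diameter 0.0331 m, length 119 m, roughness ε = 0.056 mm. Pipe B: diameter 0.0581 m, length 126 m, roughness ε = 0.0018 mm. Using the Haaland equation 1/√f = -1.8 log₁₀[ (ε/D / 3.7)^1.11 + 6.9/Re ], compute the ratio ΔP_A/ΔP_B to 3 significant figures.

ΔP_A/ΔP_B ≈ 14.7

Pipe A: V = Q/A = 0.006067/0.0008605 = 7.05 m/s; Re = 1.34e+04; ε/D = 0.00169; Haaland → f = 0.03114; ΔP_A = f(L/D)(ρV²/2) = 2.477e+06 Pa.
Pipe B: V = Q/A = 0.006067/0.002651 = 2.288 m/s; Re = 7634; ε/D = 3.1e-05; Haaland → f = 0.03334; ΔP_B = f(L/D)(ρV²/2) = 1.685e+05 Pa.
ΔP_A/ΔP_B = 2.477e+06/1.685e+05 = 14.7.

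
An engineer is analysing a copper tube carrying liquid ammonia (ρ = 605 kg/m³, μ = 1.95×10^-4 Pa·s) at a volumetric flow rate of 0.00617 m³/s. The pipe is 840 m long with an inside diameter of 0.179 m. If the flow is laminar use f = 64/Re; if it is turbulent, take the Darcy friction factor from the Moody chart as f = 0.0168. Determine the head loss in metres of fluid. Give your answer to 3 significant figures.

Cross-sectional area A = πD²/4 = π(0.179)²/4 = 0.02516 m²; mean velocity V = Q/A = 0.00617/0.02516 = 0.2452 m/s.
Reynolds number Re = ρVD/μ = 605 · 0.2452 · 0.179 / 0.000195 = 1.362e+05.
Re > 4000 → turbulent; use the Moody-chart value f = 0.0168.
Darcy-Weisbach: ΔP = f(L/D)(ρV²/2) = 0.0168·(840/0.179)·(605·0.2452²/2) = 0.0168·4693·18.18 = 1434 Pa.
Head loss h_f = ΔP/(ρg) = 1434/(605·9.81) = 0.242 m.

h_f ≈ 0.242 m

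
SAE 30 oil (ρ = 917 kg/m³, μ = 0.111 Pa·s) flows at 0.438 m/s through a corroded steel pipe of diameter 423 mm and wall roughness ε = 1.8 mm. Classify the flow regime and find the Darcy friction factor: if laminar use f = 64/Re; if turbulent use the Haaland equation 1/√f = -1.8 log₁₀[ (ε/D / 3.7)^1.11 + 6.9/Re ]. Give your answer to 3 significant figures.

Re = ρVD/μ = 917·0.438·0.423/0.111 = 1531.
Re < 2300 → laminar, so f = 64/Re = 0.04181 (roughness is irrelevant in laminar flow).

f ≈ 0.0418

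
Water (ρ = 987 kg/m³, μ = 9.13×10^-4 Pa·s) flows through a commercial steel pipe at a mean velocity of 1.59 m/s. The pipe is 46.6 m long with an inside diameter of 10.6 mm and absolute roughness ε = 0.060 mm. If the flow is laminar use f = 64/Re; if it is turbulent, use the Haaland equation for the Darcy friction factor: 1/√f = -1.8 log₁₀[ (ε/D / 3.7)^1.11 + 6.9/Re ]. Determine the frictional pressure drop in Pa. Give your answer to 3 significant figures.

Reynolds number Re = ρVD/μ = 987 · 1.59 · 0.0106 / 0.000913 = 1.822e+04.
Re > 4000 → turbulent. Relative roughness ε/D = 6e-05/0.0106 = 0.00566. Haaland: 1/√f = -1.8 log₁₀[(0.00566/3.7)^1.11 + 6.9/1.822e+04] = -1.8 log₁₀[0.00075 + 0.000379] = 5.305, so f = 0.03553.
Darcy-Weisbach: ΔP = f(L/D)(ρV²/2) = 0.03553·(46.6/0.0106)·(987·1.59²/2) = 0.03553·4396·1248 = 1.949e+05 Pa.

ΔP ≈ 195000 Pa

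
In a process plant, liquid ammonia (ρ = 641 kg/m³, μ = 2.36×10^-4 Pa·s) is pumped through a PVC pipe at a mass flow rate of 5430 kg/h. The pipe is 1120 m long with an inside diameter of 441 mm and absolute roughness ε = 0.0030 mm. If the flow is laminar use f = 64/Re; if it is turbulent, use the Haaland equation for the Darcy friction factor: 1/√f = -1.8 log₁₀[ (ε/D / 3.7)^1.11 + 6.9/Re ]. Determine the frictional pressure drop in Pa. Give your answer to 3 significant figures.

ṁ = 5430 kg/h = 5430/3600 = 1.508 kg/s.
A = πD²/4 = π(0.441)²/4 = 0.1527 m²; mean velocity V = ṁ/(ρA) = 1.508/(641 · 0.1527) = 0.01541 m/s.
Reynolds number Re = ρVD/μ = 641 · 0.01541 · 0.441 / 0.000236 = 1.845e+04.
Re > 4000 → turbulent. Relative roughness ε/D = 3e-06/0.441 = 6.8e-06. Haaland: 1/√f = -1.8 log₁₀[(6.8e-06/3.7)^1.11 + 6.9/1.845e+04] = -1.8 log₁₀[4.3e-07 + 0.000374] = 6.168, so f = 0.02628.
Darcy-Weisbach: ΔP = f(L/D)(ρV²/2) = 0.02628·(1120/0.441)·(641·0.01541²/2) = 0.02628·2540·0.07606 = 5.078 Pa.

ΔP ≈ 5.08 Pa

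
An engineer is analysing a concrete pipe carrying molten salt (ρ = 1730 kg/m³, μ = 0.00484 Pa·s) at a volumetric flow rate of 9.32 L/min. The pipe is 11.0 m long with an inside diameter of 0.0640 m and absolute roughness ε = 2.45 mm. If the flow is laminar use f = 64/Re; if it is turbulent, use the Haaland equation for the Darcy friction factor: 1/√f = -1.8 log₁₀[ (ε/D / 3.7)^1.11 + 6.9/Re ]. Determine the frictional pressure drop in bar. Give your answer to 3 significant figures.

Q = 9.32 L/min = 9.32/60000 = 0.0001553 m³/s.
Cross-sectional area A = πD²/4 = π(0.064)²/4 = 0.003217 m²; mean velocity V = Q/A = 0.0001553/0.003217 = 0.04829 m/s.
Reynolds number Re = ρVD/μ = 1730 · 0.04829 · 0.064 / 0.00484 = 1105.
Re < 2300 → laminar flow, so f = 64/Re = 64/1105 = 0.05794 (the turbulent correlation is not needed).
Darcy-Weisbach: ΔP = f(L/D)(ρV²/2) = 0.05794·(11/0.064)·(1730·0.04829²/2) = 0.05794·171.9·2.017 = 20.08 Pa.
ΔP = 20.08 Pa = 2.01×10^-4 bar.

ΔP ≈ 2.01×10^-4 bar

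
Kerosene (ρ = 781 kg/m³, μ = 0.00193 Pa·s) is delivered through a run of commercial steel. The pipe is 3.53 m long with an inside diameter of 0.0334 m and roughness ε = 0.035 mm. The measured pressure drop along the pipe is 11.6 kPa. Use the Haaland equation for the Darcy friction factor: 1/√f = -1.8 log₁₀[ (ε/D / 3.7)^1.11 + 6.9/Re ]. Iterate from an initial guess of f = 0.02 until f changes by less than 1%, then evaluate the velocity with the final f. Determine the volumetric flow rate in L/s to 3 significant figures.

Rearranging Darcy-Weisbach: V = √(2·ΔP·D/(f·L·ρ)). With ε/D = 3.5e-05/0.0334 = 0.00105, iterate starting from f = 0.02:
  f = 0.02 → V = √(2·1.16e+04·0.0334/(0.02·3.53·781)) = 3.749 m/s; Re = ρVD/μ = 5.067e+04; f → 0.02382
  f = 0.02382 → V = 3.435 m/s; Re = 4.643e+04; f → 0.0241
  f = 0.0241 → V = 3.415 m/s; Re = 4.616e+04; f → 0.02412
Converged (Δf/f < 1%). With the final f = 0.02412: V = √(2·1.16e+04·0.0334/(0.02412·3.53·781)) = 3.414 m/s.
Q = V·A = 3.414·(π/4·0.0334²) = 0.002991 m³/s = 2.99 L/s.

Q ≈ 2.99 L/s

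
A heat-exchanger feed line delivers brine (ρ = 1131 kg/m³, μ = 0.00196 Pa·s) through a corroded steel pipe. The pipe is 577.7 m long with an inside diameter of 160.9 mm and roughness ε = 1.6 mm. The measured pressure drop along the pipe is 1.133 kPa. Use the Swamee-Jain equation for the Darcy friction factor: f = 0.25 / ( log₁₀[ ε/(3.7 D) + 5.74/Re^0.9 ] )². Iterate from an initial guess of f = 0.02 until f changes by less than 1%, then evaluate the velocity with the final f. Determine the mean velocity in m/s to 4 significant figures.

Rearranging Darcy-Weisbach: V = √(2·ΔP·D/(f·L·ρ)). With ε/D = 0.0016/0.1609 = 0.00994, iterate starting from f = 0.02:
  f = 0.02 → V = √(2·1133·0.1609/(0.02·577.7·1131)) = 0.167 m/s; Re = ρVD/μ = 1.551e+04; f → 0.04211
  f = 0.04211 → V = 0.1151 m/s; Re = 1.069e+04; f → 0.04366
  f = 0.04366 → V = 0.1131 m/s; Re = 1.05e+04; f → 0.04374
Converged (Δf/f < 1%). With the final f = 0.04374: V = √(2·1133·0.1609/(0.04374·577.7·1131)) = 0.1129 m/s.

V ≈ 0.1129 m/s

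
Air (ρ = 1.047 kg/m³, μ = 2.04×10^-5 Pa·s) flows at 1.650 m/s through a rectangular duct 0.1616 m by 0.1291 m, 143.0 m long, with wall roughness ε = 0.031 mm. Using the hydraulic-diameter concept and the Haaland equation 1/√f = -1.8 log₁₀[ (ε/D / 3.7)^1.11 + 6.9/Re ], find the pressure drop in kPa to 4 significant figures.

Hydraulic diameter D_h = 4A/P = 4·(0.1616·0.1291)/(2·(0.1616+0.1291)) = 0.08345/0.5814 = 0.1435 m.
Re = ρVD_h/μ = 1.047·1.65·0.1435/2.04e-05 = 1.215e+04.
ε/D_h = 3.1e-05/0.1435 = 0.000216; Haaland gives 1/√f = -1.8 log₁₀[2e-05+0.000568] = 5.816, so f = 0.02957.
ΔP = f(L/D_h)(ρV²/2) = 0.02957·143/0.1435·1.425 = 41.98 Pa.
ΔP = 0.04198 kPa.

ΔP ≈ 0.04198 kPa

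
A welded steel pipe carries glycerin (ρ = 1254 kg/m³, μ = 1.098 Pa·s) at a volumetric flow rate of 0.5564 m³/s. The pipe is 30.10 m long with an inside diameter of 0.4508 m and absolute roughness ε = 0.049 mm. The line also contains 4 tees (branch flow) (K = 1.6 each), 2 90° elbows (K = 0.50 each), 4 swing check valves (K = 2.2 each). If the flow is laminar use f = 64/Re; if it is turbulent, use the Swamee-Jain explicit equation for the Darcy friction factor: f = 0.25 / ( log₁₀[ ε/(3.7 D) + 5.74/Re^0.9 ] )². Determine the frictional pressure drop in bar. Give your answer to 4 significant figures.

ΔP ≈ 1.416 bar

Cross-sectional area A = πD²/4 = π(0.4508)²/4 = 0.1596 m²; mean velocity V = Q/A = 0.5564/0.1596 = 3.486 m/s.
Reynolds number Re = ρVD/μ = 1254 · 3.486 · 0.4508 / 1.1 = 1795.
Re < 2300 → laminar flow, so f = 64/Re = 64/1795 = 0.03566 (the turbulent correlation is not needed).
Total minor-loss coefficient ΣK = 4·1.6 + 2·0.5 + 4·2.2 = 16.2.
ΔP = [f·L/D + ΣK]·(ρV²/2) = [0.03566·30.1/0.4508 + 16.2]·(1254·3.486²/2) = [2.381 + 16.2]·7619 = 1.416e+05 Pa.
ΔP = 1.416e+05 Pa = 1.416 bar.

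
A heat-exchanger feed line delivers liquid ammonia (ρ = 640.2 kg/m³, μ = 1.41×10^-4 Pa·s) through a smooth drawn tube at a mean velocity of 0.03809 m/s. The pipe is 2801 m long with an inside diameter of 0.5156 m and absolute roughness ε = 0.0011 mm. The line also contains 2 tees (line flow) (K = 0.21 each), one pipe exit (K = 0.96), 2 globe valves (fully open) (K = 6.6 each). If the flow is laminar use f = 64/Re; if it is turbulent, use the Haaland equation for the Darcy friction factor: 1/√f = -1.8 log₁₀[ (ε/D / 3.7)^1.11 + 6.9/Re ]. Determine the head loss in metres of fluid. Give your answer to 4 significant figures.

h_f ≈ 0.008416 m

Reynolds number Re = ρVD/μ = 640.2 · 0.03809 · 0.5156 / 0.000141 = 8.917e+04.
Re > 4000 → turbulent. Relative roughness ε/D = 1.1e-06/0.5156 = 2.13e-06. Haaland: 1/√f = -1.8 log₁₀[(2.13e-06/3.7)^1.11 + 6.9/8.917e+04] = -1.8 log₁₀[1.19e-07 + 7.74e-05] = 7.399, so f = 0.01827.
Total minor-loss coefficient ΣK = 2·0.21 + 1·0.96 + 2·6.6 = 14.6.
ΔP = [f·L/D + ΣK]·(ρV²/2) = [0.01827·2801/0.5156 + 14.6]·(640.2·0.03809²/2) = [99.23 + 14.6]·0.4644 = 52.85 Pa.
Head loss h_f = ΔP/(ρg) = 52.85/(640.2·9.81) = 0.008416 m.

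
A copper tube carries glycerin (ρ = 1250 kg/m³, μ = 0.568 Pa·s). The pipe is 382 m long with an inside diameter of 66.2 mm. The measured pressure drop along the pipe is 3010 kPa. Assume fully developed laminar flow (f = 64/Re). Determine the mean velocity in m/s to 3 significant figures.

V ≈ 1.90 m/s

For laminar flow, f = 64/Re with Re = ρVD/μ, so Darcy-Weisbach reduces to ΔP = 32μLV/D². Solving for V: V = ΔP·D²/(32μL) = 3.01e+06·(0.0662)²/(32·0.568·382) = 1.9 m/s.
Check: Re = ρVD/μ = 1250·1.9·0.0662/0.568 = 276.8 < 2300, so the laminar assumption holds.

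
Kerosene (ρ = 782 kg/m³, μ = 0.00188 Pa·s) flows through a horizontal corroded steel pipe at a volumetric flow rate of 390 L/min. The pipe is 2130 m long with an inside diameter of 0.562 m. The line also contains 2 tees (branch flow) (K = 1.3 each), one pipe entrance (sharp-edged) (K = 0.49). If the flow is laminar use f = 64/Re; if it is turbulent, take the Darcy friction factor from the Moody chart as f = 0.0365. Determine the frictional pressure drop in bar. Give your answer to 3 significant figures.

ΔP ≈ 3.80×10^-4 bar

Q = 390 L/min = 390/60000 = 0.0065 m³/s.
Cross-sectional area A = πD²/4 = π(0.562)²/4 = 0.2481 m²; mean velocity V = Q/A = 0.0065/0.2481 = 0.0262 m/s.
Reynolds number Re = ρVD/μ = 782 · 0.0262 · 0.562 / 0.00188 = 6125.
Re > 4000 → turbulent; use the Moody-chart value f = 0.0365.
Total minor-loss coefficient ΣK = 2·1.3 + 1·0.49 = 3.09.
ΔP = [f·L/D + ΣK]·(ρV²/2) = [0.0365·2130/0.562 + 3.09]·(782·0.0262²/2) = [138.3 + 3.09]·0.2685 = 37.97 Pa.
ΔP = 37.97 Pa = 3.80×10^-4 bar.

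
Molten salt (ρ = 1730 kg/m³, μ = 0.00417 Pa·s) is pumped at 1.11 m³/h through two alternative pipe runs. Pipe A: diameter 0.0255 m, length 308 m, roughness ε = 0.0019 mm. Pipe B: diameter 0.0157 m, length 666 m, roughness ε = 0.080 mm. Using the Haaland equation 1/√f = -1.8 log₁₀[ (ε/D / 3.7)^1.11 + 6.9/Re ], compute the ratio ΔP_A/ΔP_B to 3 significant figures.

Pipe A: V = Q/A = 0.0003083/0.0005107 = 0.6037 m/s; Re = 6387; ε/D = 7.45e-05; Haaland → f = 0.03513; ΔP_A = f(L/D)(ρV²/2) = 1.338e+05 Pa.
Pipe B: V = Q/A = 0.0003083/0.0001936 = 1.593 m/s; Re = 1.037e+04; ε/D = 0.0051; Haaland → f = 0.03733; ΔP_B = f(L/D)(ρV²/2) = 3.475e+06 Pa.
ΔP_A/ΔP_B = 1.338e+05/3.475e+06 = 0.0385.

ΔP_A/ΔP_B ≈ 0.0385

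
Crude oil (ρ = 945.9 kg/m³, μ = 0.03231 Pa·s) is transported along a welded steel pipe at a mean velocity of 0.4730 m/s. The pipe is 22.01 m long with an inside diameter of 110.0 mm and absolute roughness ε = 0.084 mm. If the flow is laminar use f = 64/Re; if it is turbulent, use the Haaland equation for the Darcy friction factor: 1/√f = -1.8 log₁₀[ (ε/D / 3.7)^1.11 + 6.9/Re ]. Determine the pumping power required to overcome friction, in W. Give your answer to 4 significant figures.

Reynolds number Re = ρVD/μ = 945.9 · 0.473 · 0.11 / 0.0323 = 1523.
Re < 2300 → laminar flow, so f = 64/Re = 64/1523 = 0.04202 (the turbulent correlation is not needed).
Darcy-Weisbach: ΔP = f(L/D)(ρV²/2) = 0.04202·(22.01/0.11)·(945.9·0.473²/2) = 0.04202·200.1·105.8 = 889.6 Pa.
Q = V·A = 0.473·0.009503 = 0.004495 m³/s.
Pumping power P = QΔP = 0.004495·889.6 = 3.9987 W = 3.999 W.

P ≈ 3.999 W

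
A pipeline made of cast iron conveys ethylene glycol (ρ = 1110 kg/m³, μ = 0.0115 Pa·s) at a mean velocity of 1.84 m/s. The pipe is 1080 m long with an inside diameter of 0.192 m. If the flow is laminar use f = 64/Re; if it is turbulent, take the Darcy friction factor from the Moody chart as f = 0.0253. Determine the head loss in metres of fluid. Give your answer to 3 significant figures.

h_f ≈ 24.6 m

Reynolds number Re = ρVD/μ = 1110 · 1.84 · 0.192 / 0.0115 = 3.41e+04.
Re > 4000 → turbulent; use the Moody-chart value f = 0.0253.
Darcy-Weisbach: ΔP = f(L/D)(ρV²/2) = 0.0253·(1080/0.192)·(1110·1.84²/2) = 0.0253·5625·1879 = 2.674e+05 Pa.
Head loss h_f = ΔP/(ρg) = 2.674e+05/(1110·9.81) = 24.6 m.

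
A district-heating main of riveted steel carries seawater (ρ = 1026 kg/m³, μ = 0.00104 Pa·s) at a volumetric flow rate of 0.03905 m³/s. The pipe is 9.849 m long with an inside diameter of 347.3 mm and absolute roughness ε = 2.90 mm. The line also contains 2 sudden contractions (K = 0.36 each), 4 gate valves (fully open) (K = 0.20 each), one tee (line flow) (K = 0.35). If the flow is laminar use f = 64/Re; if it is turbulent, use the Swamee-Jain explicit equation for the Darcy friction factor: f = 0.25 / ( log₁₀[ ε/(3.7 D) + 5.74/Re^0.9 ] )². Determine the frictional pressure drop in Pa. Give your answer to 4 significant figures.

ΔP ≈ 252.9 Pa

Cross-sectional area A = πD²/4 = π(0.3473)²/4 = 0.09473 m²; mean velocity V = Q/A = 0.03905/0.09473 = 0.4122 m/s.
Reynolds number Re = ρVD/μ = 1026 · 0.4122 · 0.3473 / 0.00104 = 1.412e+05.
Re > 4000 → turbulent. Relative roughness ε/D = 0.0029/0.3473 = 0.00835. Swamee-Jain: f = 0.25/(log₁₀[0.00835/3.7 + 5.74/1.412e+05^0.9])² = 0.25/(log₁₀[0.00226 + 0.000133])² = 0.25/(-2.622)² = 0.03637.
Total minor-loss coefficient ΣK = 2·0.36 + 4·0.2 + 1·0.35 = 1.87.
ΔP = [f·L/D + ΣK]·(ρV²/2) = [0.03637·9.849/0.3473 + 1.87]·(1026·0.4122²/2) = [1.032 + 1.87]·87.17 = 252.9 Pa.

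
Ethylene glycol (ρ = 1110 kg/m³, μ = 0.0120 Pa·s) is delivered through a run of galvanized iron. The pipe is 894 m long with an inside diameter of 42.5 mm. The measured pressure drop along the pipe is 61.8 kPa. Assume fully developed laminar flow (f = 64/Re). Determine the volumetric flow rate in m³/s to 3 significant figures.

For laminar flow, f = 64/Re with Re = ρVD/μ, so Darcy-Weisbach reduces to ΔP = 32μLV/D². Solving for V: V = ΔP·D²/(32μL) = 6.18e+04·(0.0425)²/(32·0.012·894) = 0.3252 m/s.
Check: Re = ρVD/μ = 1110·0.3252·0.0425/0.012 = 1278 < 2300, so the laminar assumption holds.
Q = V·A = 0.3252·(π/4·0.0425²) = 0.0004613 m³/s = 4.61×10^-4 m³/s.

Q ≈ 4.61×10^-4 m³/s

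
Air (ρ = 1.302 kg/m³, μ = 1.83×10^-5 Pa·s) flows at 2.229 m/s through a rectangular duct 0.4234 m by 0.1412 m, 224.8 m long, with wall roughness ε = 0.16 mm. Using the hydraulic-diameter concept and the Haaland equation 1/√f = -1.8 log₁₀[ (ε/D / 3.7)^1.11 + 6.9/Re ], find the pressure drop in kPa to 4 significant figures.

Hydraulic diameter D_h = 4A/P = 4·(0.4234·0.1412)/(2·(0.4234+0.1412)) = 0.2391/1.129 = 0.2118 m.
Re = ρVD_h/μ = 1.302·2.229·0.2118/1.83e-05 = 3.358e+04.
ε/D_h = 0.00016/0.2118 = 0.000756; Haaland gives 1/√f = -1.8 log₁₀[8.02e-05+0.000205] = 6.38, so f = 0.02457.
ΔP = f(L/D_h)(ρV²/2) = 0.02457·224.8/0.2118·3.234 = 84.36 Pa.
ΔP = 0.08436 kPa.

ΔP ≈ 0.08436 kPa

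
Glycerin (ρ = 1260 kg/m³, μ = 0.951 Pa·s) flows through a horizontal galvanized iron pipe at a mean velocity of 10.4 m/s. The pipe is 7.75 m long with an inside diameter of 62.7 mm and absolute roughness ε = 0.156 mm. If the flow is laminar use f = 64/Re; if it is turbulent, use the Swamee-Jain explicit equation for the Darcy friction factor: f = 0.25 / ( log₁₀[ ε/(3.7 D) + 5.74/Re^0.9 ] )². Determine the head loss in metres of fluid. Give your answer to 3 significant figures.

Reynolds number Re = ρVD/μ = 1260 · 10.4 · 0.0627 / 0.951 = 864.
Re < 2300 → laminar flow, so f = 64/Re = 64/864 = 0.07408 (the turbulent correlation is not needed).
Darcy-Weisbach: ΔP = f(L/D)(ρV²/2) = 0.07408·(7.75/0.0627)·(1260·10.4²/2) = 0.07408·123.6·6.814e+04 = 6.239e+05 Pa.
Head loss h_f = ΔP/(ρg) = 6.239e+05/(1260·9.81) = 50.5 m.

h_f ≈ 50.5 m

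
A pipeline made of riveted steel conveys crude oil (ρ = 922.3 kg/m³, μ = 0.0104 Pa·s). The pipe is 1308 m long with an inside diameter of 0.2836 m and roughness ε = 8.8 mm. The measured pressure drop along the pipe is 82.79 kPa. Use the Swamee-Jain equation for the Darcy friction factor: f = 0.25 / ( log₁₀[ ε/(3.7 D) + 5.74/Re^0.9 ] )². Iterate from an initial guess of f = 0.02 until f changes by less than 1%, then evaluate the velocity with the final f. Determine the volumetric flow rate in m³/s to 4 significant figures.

Rearranging Darcy-Weisbach: V = √(2·ΔP·D/(f·L·ρ)). With ε/D = 0.0088/0.2836 = 0.031, iterate starting from f = 0.02:
  f = 0.02 → V = √(2·8.279e+04·0.2836/(0.02·1308·922.3)) = 1.395 m/s; Re = ρVD/μ = 3.509e+04; f → 0.05932
  f = 0.05932 → V = 0.8101 m/s; Re = 2.037e+04; f → 0.06015
  f = 0.06015 → V = 0.8045 m/s; Re = 2.023e+04; f → 0.06016
Converged (Δf/f < 1%). With the final f = 0.06016: V = √(2·8.279e+04·0.2836/(0.06016·1308·922.3)) = 0.8044 m/s.
Q = V·A = 0.8044·(π/4·0.2836²) = 0.05081 m³/s = 0.05081 m³/s.

Q ≈ 0.05081 m³/s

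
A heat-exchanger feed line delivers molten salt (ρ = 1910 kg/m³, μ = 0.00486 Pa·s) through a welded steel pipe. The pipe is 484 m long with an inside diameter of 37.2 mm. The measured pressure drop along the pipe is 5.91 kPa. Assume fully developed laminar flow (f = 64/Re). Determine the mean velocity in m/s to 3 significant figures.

For laminar flow, f = 64/Re with Re = ρVD/μ, so Darcy-Weisbach reduces to ΔP = 32μLV/D². Solving for V: V = ΔP·D²/(32μL) = 5910·(0.0372)²/(32·0.00486·484) = 0.1087 m/s.
Check: Re = ρVD/μ = 1910·0.1087·0.0372/0.00486 = 1588 < 2300, so the laminar assumption holds.

V ≈ 0.109 m/s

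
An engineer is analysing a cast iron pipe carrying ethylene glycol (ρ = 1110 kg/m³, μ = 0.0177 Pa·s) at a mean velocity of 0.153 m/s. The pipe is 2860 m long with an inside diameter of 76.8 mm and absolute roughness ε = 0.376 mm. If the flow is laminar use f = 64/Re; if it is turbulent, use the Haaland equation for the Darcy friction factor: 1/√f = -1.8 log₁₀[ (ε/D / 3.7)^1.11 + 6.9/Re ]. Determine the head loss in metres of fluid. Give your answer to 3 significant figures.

h_f ≈ 3.86 m

Reynolds number Re = ρVD/μ = 1110 · 0.153 · 0.0768 / 0.0177 = 736.9.
Re < 2300 → laminar flow, so f = 64/Re = 64/736.9 = 0.08685 (the turbulent correlation is not needed).
Darcy-Weisbach: ΔP = f(L/D)(ρV²/2) = 0.08685·(2860/0.0768)·(1110·0.153²/2) = 0.08685·3.724e+04·12.99 = 4.202e+04 Pa.
Head loss h_f = ΔP/(ρg) = 4.202e+04/(1110·9.81) = 3.86 m.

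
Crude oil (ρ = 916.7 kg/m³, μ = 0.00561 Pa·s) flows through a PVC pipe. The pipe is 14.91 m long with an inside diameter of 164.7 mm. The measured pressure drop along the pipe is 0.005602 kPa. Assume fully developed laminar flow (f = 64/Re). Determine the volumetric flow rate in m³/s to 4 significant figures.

Q ≈ 0.001210 m³/s

For laminar flow, f = 64/Re with Re = ρVD/μ, so Darcy-Weisbach reduces to ΔP = 32μLV/D². Solving for V: V = ΔP·D²/(32μL) = 5.602·(0.1647)²/(32·0.00561·14.91) = 0.05677 m/s.
Check: Re = ρVD/μ = 916.7·0.05677·0.1647/0.00561 = 1528 < 2300, so the laminar assumption holds.
Q = V·A = 0.05677·(π/4·0.1647²) = 0.00121 m³/s = 0.001210 m³/s.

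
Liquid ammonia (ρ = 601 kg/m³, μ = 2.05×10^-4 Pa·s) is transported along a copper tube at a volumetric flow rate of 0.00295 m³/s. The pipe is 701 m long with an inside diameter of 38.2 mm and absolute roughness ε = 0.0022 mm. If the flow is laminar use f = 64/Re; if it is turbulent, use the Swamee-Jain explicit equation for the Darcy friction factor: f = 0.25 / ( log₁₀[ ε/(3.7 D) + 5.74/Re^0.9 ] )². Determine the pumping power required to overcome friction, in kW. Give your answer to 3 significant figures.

Cross-sectional area A = πD²/4 = π(0.0382)²/4 = 0.001146 m²; mean velocity V = Q/A = 0.00295/0.001146 = 2.574 m/s.
Reynolds number Re = ρVD/μ = 601 · 2.574 · 0.0382 / 0.000205 = 2.883e+05.
Re > 4000 → turbulent. Relative roughness ε/D = 2.2e-06/0.0382 = 5.76e-05. Swamee-Jain: f = 0.25/(log₁₀[5.76e-05/3.7 + 5.74/2.883e+05^0.9])² = 0.25/(log₁₀[1.56e-05 + 7e-05])² = 0.25/(-4.068)² = 0.01511.
Darcy-Weisbach: ΔP = f(L/D)(ρV²/2) = 0.01511·(701/0.0382)·(601·2.574²/2) = 0.01511·1.835e+04·1991 = 5.52e+05 Pa.
Pumping power P = QΔP = 0.00295·5.52e+05 = 1628 W = 1.63 kW.

P ≈ 1.63 kW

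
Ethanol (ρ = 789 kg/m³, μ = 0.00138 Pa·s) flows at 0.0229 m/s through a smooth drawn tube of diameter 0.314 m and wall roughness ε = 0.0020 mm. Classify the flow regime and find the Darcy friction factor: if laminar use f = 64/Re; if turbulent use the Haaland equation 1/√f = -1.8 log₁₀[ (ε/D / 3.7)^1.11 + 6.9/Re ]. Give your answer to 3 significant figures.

Re = ρVD/μ = 789·0.0229·0.314/0.00138 = 4111.
Re > 4000 → turbulent. ε/D = 2e-06/0.314 = 6.37e-06; Haaland: 1/√f = -1.8 log₁₀[4e-07 + 0.00168] = 4.995, so f = 0.04008.

f ≈ 0.0401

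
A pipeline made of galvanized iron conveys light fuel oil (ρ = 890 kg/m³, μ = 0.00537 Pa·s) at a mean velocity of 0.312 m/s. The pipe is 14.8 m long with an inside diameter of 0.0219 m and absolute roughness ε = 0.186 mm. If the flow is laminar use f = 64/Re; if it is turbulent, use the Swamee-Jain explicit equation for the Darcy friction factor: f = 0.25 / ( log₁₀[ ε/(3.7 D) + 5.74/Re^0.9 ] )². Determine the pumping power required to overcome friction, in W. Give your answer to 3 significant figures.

Reynolds number Re = ρVD/μ = 890 · 0.312 · 0.0219 / 0.00537 = 1132.
Re < 2300 → laminar flow, so f = 64/Re = 64/1132 = 0.05652 (the turbulent correlation is not needed).
Darcy-Weisbach: ΔP = f(L/D)(ρV²/2) = 0.05652·(14.8/0.0219)·(890·0.312²/2) = 0.05652·675.8·43.32 = 1654 Pa.
Q = V·A = 0.312·0.0003767 = 0.0001175 m³/s.
Pumping power P = QΔP = 0.0001175·1654 = 0.1944 W = 0.194 W.

P ≈ 0.194 W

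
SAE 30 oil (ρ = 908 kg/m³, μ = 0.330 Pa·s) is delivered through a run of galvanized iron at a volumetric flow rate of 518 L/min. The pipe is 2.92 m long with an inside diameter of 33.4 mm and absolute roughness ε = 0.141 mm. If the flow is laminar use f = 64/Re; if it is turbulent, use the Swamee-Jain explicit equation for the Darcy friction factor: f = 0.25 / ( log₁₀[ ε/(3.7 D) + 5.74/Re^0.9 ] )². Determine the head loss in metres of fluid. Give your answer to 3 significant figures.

h_f ≈ 30.6 m

Q = 518 L/min = 518/60000 = 0.008633 m³/s.
Cross-sectional area A = πD²/4 = π(0.0334)²/4 = 0.0008762 m²; mean velocity V = Q/A = 0.008633/0.0008762 = 9.854 m/s.
Reynolds number Re = ρVD/μ = 908 · 9.854 · 0.0334 / 0.33 = 905.6.
Re < 2300 → laminar flow, so f = 64/Re = 64/905.6 = 0.07068 (the turbulent correlation is not needed).
Darcy-Weisbach: ΔP = f(L/D)(ρV²/2) = 0.07068·(2.92/0.0334)·(908·9.854²/2) = 0.07068·87.43·4.408e+04 = 2.724e+05 Pa.
Head loss h_f = ΔP/(ρg) = 2.724e+05/(908·9.81) = 30.6 m.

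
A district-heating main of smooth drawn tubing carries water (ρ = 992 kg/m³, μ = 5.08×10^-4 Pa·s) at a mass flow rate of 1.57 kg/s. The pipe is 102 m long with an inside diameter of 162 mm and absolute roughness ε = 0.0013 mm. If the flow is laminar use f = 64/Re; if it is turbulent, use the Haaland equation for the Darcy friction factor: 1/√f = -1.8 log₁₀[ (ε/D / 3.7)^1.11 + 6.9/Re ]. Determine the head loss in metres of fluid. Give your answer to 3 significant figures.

h_f ≈ 0.00464 m

A = πD²/4 = π(0.162)²/4 = 0.02061 m²; mean velocity V = ṁ/(ρA) = 1.57/(992 · 0.02061) = 0.07678 m/s.
Reynolds number Re = ρVD/μ = 992 · 0.07678 · 0.162 / 0.000508 = 2.429e+04.
Re > 4000 → turbulent. Relative roughness ε/D = 1.3e-06/0.162 = 8.02e-06. Haaland: 1/√f = -1.8 log₁₀[(8.02e-06/3.7)^1.11 + 6.9/2.429e+04] = -1.8 log₁₀[5.17e-07 + 0.000284] = 6.382, so f = 0.02455.
Darcy-Weisbach: ΔP = f(L/D)(ρV²/2) = 0.02455·(102/0.162)·(992·0.07678²/2) = 0.02455·629.6·2.924 = 45.2 Pa.
Head loss h_f = ΔP/(ρg) = 45.2/(992·9.81) = 0.00464 m.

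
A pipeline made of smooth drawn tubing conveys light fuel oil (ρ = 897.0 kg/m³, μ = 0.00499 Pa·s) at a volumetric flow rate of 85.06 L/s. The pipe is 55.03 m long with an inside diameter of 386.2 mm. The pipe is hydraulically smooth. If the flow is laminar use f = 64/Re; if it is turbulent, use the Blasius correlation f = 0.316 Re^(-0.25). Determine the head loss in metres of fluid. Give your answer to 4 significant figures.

h_f ≈ 0.08075 m

Q = 85.06 L/s = 85.06/1000 = 0.08506 m³/s.
Cross-sectional area A = πD²/4 = π(0.3862)²/4 = 0.1171 m²; mean velocity V = Q/A = 0.08506/0.1171 = 0.7261 m/s.
Reynolds number Re = ρVD/μ = 897 · 0.7261 · 0.3862 / 0.00499 = 5.041e+04.
Re > 4000 → turbulent. Smooth-pipe (Blasius): f = 0.316 Re^(-0.25) = 0.316/(5.041e+04)^0.25 = 0.02109.
Darcy-Weisbach: ΔP = f(L/D)(ρV²/2) = 0.02109·(55.03/0.3862)·(897·0.7261²/2) = 0.02109·142.5·236.5 = 710.6 Pa.
Head loss h_f = ΔP/(ρg) = 710.6/(897·9.81) = 0.08075 m.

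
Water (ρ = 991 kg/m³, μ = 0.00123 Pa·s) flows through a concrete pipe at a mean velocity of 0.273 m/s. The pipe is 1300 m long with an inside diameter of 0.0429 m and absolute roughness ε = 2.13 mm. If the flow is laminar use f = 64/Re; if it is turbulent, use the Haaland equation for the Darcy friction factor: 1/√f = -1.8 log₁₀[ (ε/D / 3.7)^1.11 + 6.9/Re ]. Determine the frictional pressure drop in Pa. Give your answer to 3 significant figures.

Reynolds number Re = ρVD/μ = 991 · 0.273 · 0.0429 / 0.00123 = 9436.
Re > 4000 → turbulent. Relative roughness ε/D = 0.00213/0.0429 = 0.0497. Haaland: 1/√f = -1.8 log₁₀[(0.0497/3.7)^1.11 + 6.9/9436] = -1.8 log₁₀[0.00835 + 0.000731] = 3.675, so f = 0.07404.
Darcy-Weisbach: ΔP = f(L/D)(ρV²/2) = 0.07404·(1300/0.0429)·(991·0.273²/2) = 0.07404·3.03e+04·36.93 = 8.285e+04 Pa.

ΔP ≈ 82900 Pa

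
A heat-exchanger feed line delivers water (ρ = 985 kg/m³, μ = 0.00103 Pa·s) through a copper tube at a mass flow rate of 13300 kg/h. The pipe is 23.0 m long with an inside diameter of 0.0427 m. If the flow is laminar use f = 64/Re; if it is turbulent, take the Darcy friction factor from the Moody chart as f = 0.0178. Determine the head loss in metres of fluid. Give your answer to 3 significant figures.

ṁ = 13300 kg/h = 13300/3600 = 3.694 kg/s.
A = πD²/4 = π(0.0427)²/4 = 0.001432 m²; mean velocity V = ṁ/(ρA) = 3.694/(985 · 0.001432) = 2.619 m/s.
Reynolds number Re = ρVD/μ = 985 · 2.619 · 0.0427 / 0.00103 = 1.07e+05.
Re > 4000 → turbulent; use the Moody-chart value f = 0.0178.
Darcy-Weisbach: ΔP = f(L/D)(ρV²/2) = 0.0178·(23/0.0427)·(985·2.619²/2) = 0.0178·538.6·3379 = 3.239e+04 Pa.
Head loss h_f = ΔP/(ρg) = 3.239e+04/(985·9.81) = 3.35 m.

h_f ≈ 3.35 m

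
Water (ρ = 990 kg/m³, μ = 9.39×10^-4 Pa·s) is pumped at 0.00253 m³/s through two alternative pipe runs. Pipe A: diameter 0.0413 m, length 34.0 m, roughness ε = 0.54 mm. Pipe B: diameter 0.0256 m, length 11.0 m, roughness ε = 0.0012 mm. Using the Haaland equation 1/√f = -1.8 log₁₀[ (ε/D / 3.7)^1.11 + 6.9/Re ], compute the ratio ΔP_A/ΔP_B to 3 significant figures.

Pipe A: V = Q/A = 0.00253/0.00134 = 1.889 m/s; Re = 8.223e+04; ε/D = 0.0131; Haaland → f = 0.04225; ΔP_A = f(L/D)(ρV²/2) = 6.141e+04 Pa.
Pipe B: V = Q/A = 0.00253/0.0005147 = 4.915 m/s; Re = 1.327e+05; ε/D = 4.69e-05; Haaland → f = 0.01705; ΔP_B = f(L/D)(ρV²/2) = 8.763e+04 Pa.
ΔP_A/ΔP_B = 6.141e+04/8.763e+04 = 0.701.

ΔP_A/ΔP_B ≈ 0.701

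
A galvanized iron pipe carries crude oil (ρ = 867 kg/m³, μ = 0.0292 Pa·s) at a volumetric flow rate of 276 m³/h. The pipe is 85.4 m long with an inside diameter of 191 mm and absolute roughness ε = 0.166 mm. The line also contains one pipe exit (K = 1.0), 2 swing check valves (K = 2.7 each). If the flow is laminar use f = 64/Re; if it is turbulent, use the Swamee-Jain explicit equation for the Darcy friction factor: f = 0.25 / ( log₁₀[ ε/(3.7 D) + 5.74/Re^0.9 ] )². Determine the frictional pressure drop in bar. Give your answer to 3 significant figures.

ΔP ≈ 0.608 bar

Q = 276 m³/h = 276/3600 = 0.07667 m³/s.
Cross-sectional area A = πD²/4 = π(0.191)²/4 = 0.02865 m²; mean velocity V = Q/A = 0.07667/0.02865 = 2.676 m/s.
Reynolds number Re = ρVD/μ = 867 · 2.676 · 0.191 / 0.0292 = 1.517e+04.
Re > 4000 → turbulent. Relative roughness ε/D = 0.000166/0.191 = 0.000869. Swamee-Jain: f = 0.25/(log₁₀[0.000869/3.7 + 5.74/1.517e+04^0.9])² = 0.25/(log₁₀[0.000235 + 0.000991])² = 0.25/(-2.912)² = 0.02949.
Total minor-loss coefficient ΣK = 1·1 + 2·2.7 = 6.4.
ΔP = [f·L/D + ΣK]·(ρV²/2) = [0.02949·85.4/0.191 + 6.4]·(867·2.676²/2) = [13.18 + 6.4]·3104 = 6.079e+04 Pa.
ΔP = 6.079e+04 Pa = 0.608 bar.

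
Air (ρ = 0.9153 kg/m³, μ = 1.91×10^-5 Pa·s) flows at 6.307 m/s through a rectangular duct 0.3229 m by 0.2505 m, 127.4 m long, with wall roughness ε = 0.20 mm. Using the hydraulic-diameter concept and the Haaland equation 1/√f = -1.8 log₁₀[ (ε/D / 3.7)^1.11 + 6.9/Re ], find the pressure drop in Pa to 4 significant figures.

Hydraulic diameter D_h = 4A/P = 4·(0.3229·0.2505)/(2·(0.3229+0.2505)) = 0.3235/1.147 = 0.2821 m.
Re = ρVD_h/μ = 0.9153·6.307·0.2821/1.91e-05 = 8.527e+04.
ε/D_h = 0.0002/0.2821 = 0.000709; Haaland gives 1/√f = -1.8 log₁₀[7.47e-05+8.09e-05] = 6.854, so f = 0.02129.
ΔP = f(L/D_h)(ρV²/2) = 0.02129·127.4/0.2821·18.2 = 175 Pa.

ΔP ≈ 175.0 Pa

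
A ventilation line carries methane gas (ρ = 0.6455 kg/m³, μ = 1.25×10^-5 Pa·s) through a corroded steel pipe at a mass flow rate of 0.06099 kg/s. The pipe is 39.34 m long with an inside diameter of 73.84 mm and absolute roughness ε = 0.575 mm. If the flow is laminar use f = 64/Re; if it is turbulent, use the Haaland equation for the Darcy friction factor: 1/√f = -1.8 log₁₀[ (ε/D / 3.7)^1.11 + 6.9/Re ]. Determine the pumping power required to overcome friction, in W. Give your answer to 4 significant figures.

A = πD²/4 = π(0.07384)²/4 = 0.004282 m²; mean velocity V = ṁ/(ρA) = 0.06099/(0.6455 · 0.004282) = 22.06 m/s.
Reynolds number Re = ρVD/μ = 0.6455 · 22.06 · 0.07384 / 1.25e-05 = 8.413e+04.
Re > 4000 → turbulent. Relative roughness ε/D = 0.000575/0.07384 = 0.00779. Haaland: 1/√f = -1.8 log₁₀[(0.00779/3.7)^1.11 + 6.9/8.413e+04] = -1.8 log₁₀[0.00107 + 8.2e-05] = 5.29, so f = 0.03573.
Darcy-Weisbach: ΔP = f(L/D)(ρV²/2) = 0.03573·(39.34/0.07384)·(0.6455·22.06²/2) = 0.03573·532.8·157.1 = 2991 Pa.
Q = ṁ/ρ = 0.06099/0.6455 = 0.09448 m³/s.
Pumping power P = QΔP = 0.09448·2991 = 282.59 W = 282.6 W.

P ≈ 282.6 W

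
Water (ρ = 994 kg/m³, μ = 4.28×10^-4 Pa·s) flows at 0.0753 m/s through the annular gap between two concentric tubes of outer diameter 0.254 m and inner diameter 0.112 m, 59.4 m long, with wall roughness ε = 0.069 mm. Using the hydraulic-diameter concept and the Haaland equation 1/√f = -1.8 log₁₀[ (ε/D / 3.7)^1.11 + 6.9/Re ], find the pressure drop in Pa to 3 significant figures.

ΔP ≈ 29.9 Pa

Hydraulic diameter D_h = 4A/P = D_o - D_i = 0.254 - 0.112 = 0.142 m.
Re = ρVD_h/μ = 994·0.0753·0.142/0.000428 = 2.483e+04.
ε/D_h = 6.9e-05/0.142 = 0.000486; Haaland gives 1/√f = -1.8 log₁₀[4.91e-05+0.000278] = 6.274, so f = 0.02541.
ΔP = f(L/D_h)(ρV²/2) = 0.02541·59.4/0.142·2.818 = 29.95 Pa.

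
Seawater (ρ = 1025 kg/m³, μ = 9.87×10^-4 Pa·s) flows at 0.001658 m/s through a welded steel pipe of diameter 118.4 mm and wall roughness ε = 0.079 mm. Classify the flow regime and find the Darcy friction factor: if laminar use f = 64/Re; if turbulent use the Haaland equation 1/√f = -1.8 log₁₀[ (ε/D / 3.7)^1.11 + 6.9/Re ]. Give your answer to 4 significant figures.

Re = ρVD/μ = 1025·0.001658·0.1184/0.000987 = 203.9.
Re < 2300 → laminar, so f = 64/Re = 0.3139 (roughness is irrelevant in laminar flow).

f ≈ 0.3139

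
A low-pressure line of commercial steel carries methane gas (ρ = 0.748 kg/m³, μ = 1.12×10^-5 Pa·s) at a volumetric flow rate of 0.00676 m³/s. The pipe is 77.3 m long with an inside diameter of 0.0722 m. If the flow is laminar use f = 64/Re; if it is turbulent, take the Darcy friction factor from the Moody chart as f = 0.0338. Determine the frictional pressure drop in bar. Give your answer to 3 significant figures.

ΔP ≈ 3.69×10^-4 bar

Cross-sectional area A = πD²/4 = π(0.0722)²/4 = 0.004094 m²; mean velocity V = Q/A = 0.00676/0.004094 = 1.651 m/s.
Reynolds number Re = ρVD/μ = 0.748 · 1.651 · 0.0722 / 1.12e-05 = 7962.
Re > 4000 → turbulent; use the Moody-chart value f = 0.0338.
Darcy-Weisbach: ΔP = f(L/D)(ρV²/2) = 0.0338·(77.3/0.0722)·(0.748·1.651²/2) = 0.0338·1071·1.02 = 36.9 Pa.
ΔP = 36.9 Pa = 3.69×10^-4 bar.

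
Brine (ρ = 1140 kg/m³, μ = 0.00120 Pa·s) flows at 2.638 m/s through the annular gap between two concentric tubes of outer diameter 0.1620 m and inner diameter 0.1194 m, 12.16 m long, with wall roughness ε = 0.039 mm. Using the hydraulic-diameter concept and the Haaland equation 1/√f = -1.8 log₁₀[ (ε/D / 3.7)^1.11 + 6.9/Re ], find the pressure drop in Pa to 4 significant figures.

Hydraulic diameter D_h = 4A/P = D_o - D_i = 0.162 - 0.1194 = 0.0426 m.
Re = ρVD_h/μ = 1140·2.638·0.0426/0.0012 = 1.068e+05.
ε/D_h = 3.9e-05/0.0426 = 0.000915; Haaland gives 1/√f = -1.8 log₁₀[9.93e-05+6.46e-05] = 6.814, so f = 0.02154.
ΔP = f(L/D_h)(ρV²/2) = 0.02154·12.16/0.0426·3967 = 2.439e+04 Pa.

ΔP ≈ 24390 Pa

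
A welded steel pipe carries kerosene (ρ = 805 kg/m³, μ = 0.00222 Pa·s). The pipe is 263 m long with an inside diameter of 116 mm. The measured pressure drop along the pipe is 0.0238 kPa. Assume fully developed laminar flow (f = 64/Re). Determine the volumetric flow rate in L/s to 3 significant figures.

For laminar flow, f = 64/Re with Re = ρVD/μ, so Darcy-Weisbach reduces to ΔP = 32μLV/D². Solving for V: V = ΔP·D²/(32μL) = 23.8·(0.116)²/(32·0.00222·263) = 0.01714 m/s.
Check: Re = ρVD/μ = 805·0.01714·0.116/0.00222 = 721 < 2300, so the laminar assumption holds.
Q = V·A = 0.01714·(π/4·0.116²) = 0.0001812 m³/s = 0.181 L/s.

Q ≈ 0.181 L/s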